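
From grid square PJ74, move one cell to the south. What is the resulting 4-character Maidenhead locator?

Latitude square 4; −1 → 3.
The longitude characters are unchanged.

PJ73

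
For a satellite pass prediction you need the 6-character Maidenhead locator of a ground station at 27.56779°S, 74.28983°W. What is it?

FG22uk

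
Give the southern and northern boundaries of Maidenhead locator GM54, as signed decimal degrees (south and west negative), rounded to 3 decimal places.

34.000, 35.000

Field G=6, M=12: +6·20° lon, +12·10° lat → SW at lon -60°, lat 30°.
Square 5, 4: +5·2° lon, +4·1° lat → SW at lon -50°, lat 34°.
Cell spans 2° lon × 1° lat.
south 34.000, north 35.000.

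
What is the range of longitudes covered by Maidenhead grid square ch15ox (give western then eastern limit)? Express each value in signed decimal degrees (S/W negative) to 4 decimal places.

-136.8333, -136.7500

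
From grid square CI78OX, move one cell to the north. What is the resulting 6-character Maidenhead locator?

CI79oa

Latitude subsquare x = 23; +1 → 24, wraps to 0 = a, carry into square.
Latitude square 8; +1 → 9.
The longitude characters are unchanged.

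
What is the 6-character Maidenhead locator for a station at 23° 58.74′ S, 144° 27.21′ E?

QG26fa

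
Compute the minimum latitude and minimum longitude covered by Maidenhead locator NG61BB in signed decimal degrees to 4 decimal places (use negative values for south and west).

Field N=13, G=6: +13·20° lon, +6·10° lat → SW at lon 80°, lat -30°.
Square 6, 1: +6·2° lon, +1·1° lat → SW at lon 92°, lat -29°.
Subsquare b=1, b=1: +1·0.0833333° lon, +1·0.0416667° lat → SW at lon 92.0833°, lat -28.9583°.
latitude -28.9583, longitude 92.0833.

-28.9583, 92.0833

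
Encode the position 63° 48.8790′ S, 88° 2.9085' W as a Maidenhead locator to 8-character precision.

Shift to the Maidenhead origin (180°W, 90°S): lon 91.95153, lat 26.18535.
Field (20°×10°, letters A–R): lon ⌊91.95153/20⌋ = 4 → E; lat ⌊26.18535/10⌋ = 2 → C.
Square (2°×1°, digits 0–9): lon ⌊11.95153/2⌋ = 5; lat ⌊6.18535/1⌋ = 6.
Subsquare (5′×2.5′, letters a–x): lon ⌊1.95153/0.0833333⌋ = 23 → x; lat ⌊0.18535/0.0416667⌋ = 4 → e.
Extended square (30″×15″, digits 0–9): lon ⌊0.03486/0.00833333⌋ = 4; lat ⌊0.01868/0.00416667⌋ = 4.

EC56xe44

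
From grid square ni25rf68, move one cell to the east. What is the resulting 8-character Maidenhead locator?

Longitude extended square 6; +1 → 7.
The latitude characters are unchanged.

NI25rf78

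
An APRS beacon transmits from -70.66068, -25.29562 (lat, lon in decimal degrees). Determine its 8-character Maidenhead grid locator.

HB79ii41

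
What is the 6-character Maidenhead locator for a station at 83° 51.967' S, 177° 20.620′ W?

Shift to the Maidenhead origin (180°W, 90°S): lon 2.6563, lat 6.1339.
Field (20°×10°, letters A–R): lon ⌊2.6563/20⌋ = 0 → A; lat ⌊6.1339/10⌋ = 0 → A.
Square (2°×1°, digits 0–9): lon ⌊2.6563/2⌋ = 1; lat ⌊6.1339/1⌋ = 6.
Subsquare (5′×2.5′, letters a–x): lon ⌊0.6563/0.0833333⌋ = 7 → h; lat ⌊0.1339/0.0416667⌋ = 3 → d.

AA16hd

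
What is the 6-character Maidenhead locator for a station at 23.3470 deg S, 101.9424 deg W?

Shift to the Maidenhead origin (180°W, 90°S): lon 78.0576, lat 66.6530.
Field: lon ⌊78.0576/20⌋ = 3 → D; lat ⌊66.6530/10⌋ = 6 → G.
Square: lon ⌊18.0576/2⌋ = 9; lat ⌊6.6530/1⌋ = 6.
Subsquare: lon ⌊0.0576/0.0833333⌋ = 0 → a; lat ⌊0.6530/0.0416667⌋ = 15 → p.

DG96ap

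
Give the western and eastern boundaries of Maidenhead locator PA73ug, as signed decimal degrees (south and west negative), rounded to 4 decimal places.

135.6667, 135.7500

Field P=15, A=0: +15·20° lon, +0·10° lat → SW at lon 120°, lat -90°.
Square 7, 3: +7·2° lon, +3·1° lat → SW at lon 134°, lat -87°.
Subsquare u=20, g=6: +20·0.0833333° lon, +6·0.0416667° lat → SW at lon 135.667°, lat -86.75°.
Cell spans 0.0833333° lon × 0.0416667° lat.
west 135.6667, east 135.7500.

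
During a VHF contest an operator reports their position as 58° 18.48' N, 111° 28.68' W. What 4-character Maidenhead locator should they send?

DO48

Offset from 180°W / 90°S: lon 68.52°, lat 148.31°.
Field: lon ⌊68.52/20⌋ = 3 → D; lat ⌊148.31/10⌋ = 14 → O.
Square: lon ⌊8.52/2⌋ = 4; lat ⌊8.31/1⌋ = 8.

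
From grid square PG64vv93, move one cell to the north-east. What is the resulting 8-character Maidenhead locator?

PG64wv04

Longitude extended square 9; +1 → 10, wraps to 0, carry into subsquare.
Longitude subsquare v = 21; +1 → 22 = w.
Latitude extended square 3; +1 → 4.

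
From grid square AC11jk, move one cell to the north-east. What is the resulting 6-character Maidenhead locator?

AC11kl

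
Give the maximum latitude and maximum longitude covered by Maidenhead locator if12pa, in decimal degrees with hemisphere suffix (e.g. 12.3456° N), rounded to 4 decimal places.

Field I=8, F=5: +8·20° lon, +5·10° lat → SW at lon -20°, lat -40°.
Square 1, 2: +1·2° lon, +2·1° lat → SW at lon -18°, lat -38°.
Subsquare p=15, a=0: +15·0.0833333° lon, +0·0.0416667° lat → SW at lon -16.75°, lat -38°.
Cell spans 0.0833333° lon × 0.0416667° lat. NE corner is SW corner plus one full cell.
latitude 37.9583° S, longitude 16.6667° W.

37.9583° S, 16.6667° W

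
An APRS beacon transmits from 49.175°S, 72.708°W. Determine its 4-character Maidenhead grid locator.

FE30

Shift to the Maidenhead origin (180°W, 90°S): lon 107.29, lat 40.83.
Field: 107.29/20 → 5 → F, 40.83/10 → 4 → E; chars FE.
Square: 7.29/2 → 3, 0.83/1 → 0; chars 30.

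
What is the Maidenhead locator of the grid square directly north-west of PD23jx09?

PD24ia90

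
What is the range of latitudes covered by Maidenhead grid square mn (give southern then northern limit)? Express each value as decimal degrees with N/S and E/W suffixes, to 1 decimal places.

Field M=12, N=13: +12·20° lon, +13·10° lat → SW at lon 60°, lat 40°.
Cell spans 20° lon × 10° lat.
south 40.0° N, north 50.0° N.

40.0° N, 50.0° N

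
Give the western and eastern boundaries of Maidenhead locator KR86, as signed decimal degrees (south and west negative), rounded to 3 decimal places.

Field K=10, R=17: +10·20° lon, +17·10° lat → SW at lon 20°, lat 80°.
Square 8, 6: +8·2° lon, +6·1° lat → SW at lon 36°, lat 86°.
Cell spans 2° lon × 1° lat.
west 36.000, east 38.000.

36.000, 38.000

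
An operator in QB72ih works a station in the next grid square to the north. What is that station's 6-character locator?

QB72ii

Latitude subsquare h = 7; +1 → 8 = i.
The longitude characters are unchanged.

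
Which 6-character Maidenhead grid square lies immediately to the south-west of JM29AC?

JM19xb

Longitude subsquare a = 0; −1 → -1, wraps to 23 = x, carry into square.
Longitude square 2; −1 → 1.
Latitude subsquare c = 2; −1 → 1 = b.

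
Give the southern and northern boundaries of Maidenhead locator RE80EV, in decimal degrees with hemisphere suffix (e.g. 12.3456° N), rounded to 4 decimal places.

49.1250° S, 49.0833° S

Field R=17, E=4: +17·20° lon, +4·10° lat → SW at lon 160°, lat -50°.
Square 8, 0: +8·2° lon, +0·1° lat → SW at lon 176°, lat -50°.
Subsquare e=4, v=21: +4·0.0833333° lon, +21·0.0416667° lat → SW at lon 176.333°, lat -49.125°.
Cell spans 0.0833333° lon × 0.0416667° lat.
south 49.1250° S, north 49.0833° S.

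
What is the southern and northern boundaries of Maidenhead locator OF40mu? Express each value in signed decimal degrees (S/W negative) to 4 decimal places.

-39.1667, -39.1250

Field O=14, F=5: +14·20° lon, +5·10° lat → SW at lon 100°, lat -40°.
Square 4, 0: +4·2° lon, +0·1° lat → SW at lon 108°, lat -40°.
Subsquare m=12, u=20: +12·0.0833333° lon, +20·0.0416667° lat → SW at lon 109°, lat -39.1667°.
Cell spans 0.0833333° lon × 0.0416667° lat.
south -39.1667, north -39.1250.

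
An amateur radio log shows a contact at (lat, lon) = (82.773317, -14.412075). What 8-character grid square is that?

IR22ts05

Add 180° to longitude and 90° to latitude: 165.58793, 172.77332.
Field: lon ⌊165.58793/20⌋ = 8 → I; lat ⌊172.77332/10⌋ = 17 → R.
Square: lon ⌊5.58793/2⌋ = 2; lat ⌊2.77332/1⌋ = 2.
Subsquare: lon ⌊1.58793/0.0833333⌋ = 19 → t; lat ⌊0.77332/0.0416667⌋ = 18 → s.
Extended square: lon ⌊0.00459/0.00833333⌋ = 0; lat ⌊0.02332/0.00416667⌋ = 5.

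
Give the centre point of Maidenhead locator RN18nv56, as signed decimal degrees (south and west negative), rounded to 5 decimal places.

Field R=17, N=13: +17·20° lon, +13·10° lat → SW at lon 160°, lat 40°.
Square 1, 8: +1·2° lon, +8·1° lat → SW at lon 162°, lat 48°.
Subsquare n=13, v=21: +13·0.0833333° lon, +21·0.0416667° lat → SW at lon 163.083°, lat 48.875°.
Extended square 5, 6: +5·0.00833333° lon, +6·0.00416667° lat → SW at lon 163.125°, lat 48.9°.
Cell spans 0.00833333° lon × 0.00416667° lat. Centre is SW corner plus half of each.
latitude 48.90208, longitude 163.12917.

48.90208, 163.12917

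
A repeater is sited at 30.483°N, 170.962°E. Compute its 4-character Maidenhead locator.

RM50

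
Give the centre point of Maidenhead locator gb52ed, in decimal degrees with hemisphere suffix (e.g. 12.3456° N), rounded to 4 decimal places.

77.8542° S, 49.6250° W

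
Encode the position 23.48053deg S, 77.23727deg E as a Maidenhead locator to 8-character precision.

Shift to the Maidenhead origin (180°W, 90°S): lon 257.23727, lat 66.51947.
Field: lon ⌊257.23727/20⌋ = 12 → M; lat ⌊66.51947/10⌋ = 6 → G.
Square: lon ⌊17.23727/2⌋ = 8; lat ⌊6.51947/1⌋ = 6.
Subsquare: lon ⌊1.23727/0.0833333⌋ = 14 → o; lat ⌊0.51947/0.0416667⌋ = 12 → m.
Extended square: lon ⌊0.07060/0.00833333⌋ = 8; lat ⌊0.01947/0.00416667⌋ = 4.

MG86om84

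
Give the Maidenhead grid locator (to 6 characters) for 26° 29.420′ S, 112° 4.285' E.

OG63am

Add 180° to longitude and 90° to latitude: 292.0714, 63.5097.
Field: lon ⌊292.0714/20⌋ = 14 → O; lat ⌊63.5097/10⌋ = 6 → G.
Square: lon ⌊12.0714/2⌋ = 6; lat ⌊3.5097/1⌋ = 3.
Subsquare: lon ⌊0.0714/0.0833333⌋ = 0 → a; lat ⌊0.5097/0.0416667⌋ = 12 → m.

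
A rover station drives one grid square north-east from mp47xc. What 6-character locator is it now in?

MP57ad

Longitude subsquare x = 23; +1 → 24, wraps to 0 = a, carry into square.
Longitude square 4; +1 → 5.
Latitude subsquare c = 2; +1 → 3 = d.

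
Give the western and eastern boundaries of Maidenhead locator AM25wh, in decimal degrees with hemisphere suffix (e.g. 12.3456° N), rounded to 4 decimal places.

Field A=0, M=12: +0·20° lon, +12·10° lat → SW at lon -180°, lat 30°.
Square 2, 5: +2·2° lon, +5·1° lat → SW at lon -176°, lat 35°.
Subsquare w=22, h=7: +22·0.0833333° lon, +7·0.0416667° lat → SW at lon -174.167°, lat 35.2917°.
Cell spans 0.0833333° lon × 0.0416667° lat.
west 174.1667° W, east 174.0833° W.

174.1667° W, 174.0833° W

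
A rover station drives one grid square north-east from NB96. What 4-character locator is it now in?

Longitude square 9; +1 → 10, wraps to 0, carry into field.
Longitude field N = 13; +1 → 14 = O.
Latitude square 6; +1 → 7.

OB07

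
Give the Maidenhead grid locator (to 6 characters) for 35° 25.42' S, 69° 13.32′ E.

MF44on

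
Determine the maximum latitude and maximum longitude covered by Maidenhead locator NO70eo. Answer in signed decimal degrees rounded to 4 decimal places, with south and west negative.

Field N=13, O=14: +13·20° lon, +14·10° lat → SW at lon 80°, lat 50°.
Square 7, 0: +7·2° lon, +0·1° lat → SW at lon 94°, lat 50°.
Subsquare e=4, o=14: +4·0.0833333° lon, +14·0.0416667° lat → SW at lon 94.3333°, lat 50.5833°.
Cell spans 0.0833333° lon × 0.0416667° lat. NE corner is SW corner plus one full cell.
latitude 50.6250, longitude 94.4167.

50.6250, 94.4167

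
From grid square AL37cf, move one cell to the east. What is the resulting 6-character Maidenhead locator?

AL37df

Longitude subsquare c = 2; +1 → 3 = d.
The latitude characters are unchanged.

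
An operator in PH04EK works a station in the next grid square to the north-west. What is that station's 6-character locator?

PH04dl

Longitude subsquare e = 4; −1 → 3 = d.
Latitude subsquare k = 10; +1 → 11 = l.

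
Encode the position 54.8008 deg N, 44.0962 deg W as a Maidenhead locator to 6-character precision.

GO74wt

Add 180° to longitude and 90° to latitude: 135.9038, 144.8008.
Field: lon ⌊135.9038/20⌋ = 6 → G; lat ⌊144.8008/10⌋ = 14 → O.
Square: lon ⌊15.9038/2⌋ = 7; lat ⌊4.8008/1⌋ = 4.
Subsquare: lon ⌊1.9038/0.0833333⌋ = 22 → w; lat ⌊0.8008/0.0416667⌋ = 19 → t.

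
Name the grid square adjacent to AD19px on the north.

AE10pa

Latitude subsquare x = 23; +1 → 24, wraps to 0 = a, carry into square.
Latitude square 9; +1 → 10, wraps to 0, carry into field.
Latitude field D = 3; +1 → 4 = E.
The longitude characters are unchanged.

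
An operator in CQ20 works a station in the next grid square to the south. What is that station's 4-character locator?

CP29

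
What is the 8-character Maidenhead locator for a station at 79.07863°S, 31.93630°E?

Shift to the Maidenhead origin (180°W, 90°S): lon 211.93630, lat 10.92137.
Field: lon ⌊211.93630/20⌋ = 10 → K; lat ⌊10.92137/10⌋ = 1 → B.
Square: lon ⌊11.93630/2⌋ = 5; lat ⌊0.92137/1⌋ = 0.
Subsquare: lon ⌊1.93630/0.0833333⌋ = 23 → x; lat ⌊0.92137/0.0416667⌋ = 22 → w.
Extended square: lon ⌊0.01963/0.00833333⌋ = 2; lat ⌊0.00470/0.00416667⌋ = 1.

KB50xw21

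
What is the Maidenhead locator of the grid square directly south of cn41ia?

Latitude subsquare a = 0; −1 → -1, wraps to 23 = x, carry into square.
Latitude square 1; −1 → 0.
The longitude characters are unchanged.

CN40ix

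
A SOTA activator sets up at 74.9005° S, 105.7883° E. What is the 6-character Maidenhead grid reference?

Add 180° to longitude and 90° to latitude: 285.7883, 15.0995.
Field: lon ⌊285.7883/20⌋ = 14 → O; lat ⌊15.0995/10⌋ = 1 → B.
Square: lon ⌊5.7883/2⌋ = 2; lat ⌊5.0995/1⌋ = 5.
Subsquare: lon ⌊1.7883/0.0833333⌋ = 21 → v; lat ⌊0.0995/0.0416667⌋ = 2 → c.

OB25vc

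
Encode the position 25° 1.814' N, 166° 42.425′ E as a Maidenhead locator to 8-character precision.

Offset from 180°W / 90°S: lon 346.70708°, lat 115.03023°.
Field: lon ⌊346.70708/20⌋ = 17 → R; lat ⌊115.03023/10⌋ = 11 → L.
Square: lon ⌊6.70708/2⌋ = 3; lat ⌊5.03023/1⌋ = 5.
Subsquare: lon ⌊0.70708/0.0833333⌋ = 8 → i; lat ⌊0.03023/0.0416667⌋ = 0 → a.
Extended square: lon ⌊0.04042/0.00833333⌋ = 4; lat ⌊0.03023/0.00416667⌋ = 7.

RL35ia47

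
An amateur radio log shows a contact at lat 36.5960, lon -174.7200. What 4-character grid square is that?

Add 180° to longitude and 90° to latitude: 5.28, 126.60.
Field: lon ⌊5.28/20⌋ = 0 → A; lat ⌊126.60/10⌋ = 12 → M.
Square: lon ⌊5.28/2⌋ = 2; lat ⌊6.60/1⌋ = 6.

AM26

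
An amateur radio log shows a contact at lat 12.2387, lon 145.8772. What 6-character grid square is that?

QK22wf

Offset from 180°W / 90°S: lon 325.8772°, lat 102.2387°.
Field (20°×10°, letters A–R): lon ⌊325.8772/20⌋ = 16 → Q; lat ⌊102.2387/10⌋ = 10 → K.
Square (2°×1°, digits 0–9): lon ⌊5.8772/2⌋ = 2; lat ⌊2.2387/1⌋ = 2.
Subsquare (5′×2.5′, letters a–x): lon ⌊1.8772/0.0833333⌋ = 22 → w; lat ⌊0.2387/0.0416667⌋ = 5 → f.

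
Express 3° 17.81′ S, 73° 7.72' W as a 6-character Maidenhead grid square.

FI36kq

Add 180° to longitude and 90° to latitude: 106.8713, 86.7032.
Field (20°×10°, letters A–R): lon ⌊106.8713/20⌋ = 5 → F; lat ⌊86.7032/10⌋ = 8 → I.
Square (2°×1°, digits 0–9): lon ⌊6.8713/2⌋ = 3; lat ⌊6.7032/1⌋ = 6.
Subsquare (5′×2.5′, letters a–x): lon ⌊0.8713/0.0833333⌋ = 10 → k; lat ⌊0.7032/0.0416667⌋ = 16 → q.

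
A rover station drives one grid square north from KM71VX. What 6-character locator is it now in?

KM72va

Latitude subsquare x = 23; +1 → 24, wraps to 0 = a, carry into square.
Latitude square 1; +1 → 2.
The longitude characters are unchanged.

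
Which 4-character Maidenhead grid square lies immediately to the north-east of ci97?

DI08

Longitude square 9; +1 → 10, wraps to 0, carry into field.
Longitude field C = 2; +1 → 3 = D.
Latitude square 7; +1 → 8.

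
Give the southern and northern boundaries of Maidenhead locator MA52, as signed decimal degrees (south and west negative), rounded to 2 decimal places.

Field M=12, A=0: +12·20° lon, +0·10° lat → SW at lon 60°, lat -90°.
Square 5, 2: +5·2° lon, +2·1° lat → SW at lon 70°, lat -88°.
Cell spans 2° lon × 1° lat.
south -88.00, north -87.00.

-88.00, -87.00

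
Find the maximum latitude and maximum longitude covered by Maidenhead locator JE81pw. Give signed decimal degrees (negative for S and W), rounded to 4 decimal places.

Field J=9, E=4: +9·20° lon, +4·10° lat → SW at lon 0°, lat -50°.
Square 8, 1: +8·2° lon, +1·1° lat → SW at lon 16°, lat -49°.
Subsquare p=15, w=22: +15·0.0833333° lon, +22·0.0416667° lat → SW at lon 17.25°, lat -48.0833°.
Cell spans 0.0833333° lon × 0.0416667° lat. NE corner is SW corner plus one full cell.
latitude -48.0417, longitude 17.3333.

-48.0417, 17.3333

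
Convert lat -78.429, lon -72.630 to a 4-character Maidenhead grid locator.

Offset from 180°W / 90°S: lon 107.37°, lat 11.57°.
Field: lon ⌊107.37/20⌋ = 5 → F; lat ⌊11.57/10⌋ = 1 → B.
Square: lon ⌊7.37/2⌋ = 3; lat ⌊1.57/1⌋ = 1.

FB31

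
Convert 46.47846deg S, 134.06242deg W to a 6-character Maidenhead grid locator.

CE23xm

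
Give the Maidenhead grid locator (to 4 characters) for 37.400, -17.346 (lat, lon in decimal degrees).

IM17

Offset from 180°W / 90°S: lon 162.65°, lat 127.40°.
Field: lon ⌊162.65/20⌋ = 8 → I; lat ⌊127.40/10⌋ = 12 → M.
Square: lon ⌊2.65/2⌋ = 1; lat ⌊7.40/1⌋ = 7.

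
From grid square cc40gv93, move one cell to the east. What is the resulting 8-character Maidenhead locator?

CC40hv03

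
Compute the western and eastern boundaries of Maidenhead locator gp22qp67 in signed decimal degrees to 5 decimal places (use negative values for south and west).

-54.61667, -54.60833

Field G=6, P=15: +6·20° lon, +15·10° lat → SW at lon -60°, lat 60°.
Square 2, 2: +2·2° lon, +2·1° lat → SW at lon -56°, lat 62°.
Subsquare q=16, p=15: +16·0.0833333° lon, +15·0.0416667° lat → SW at lon -54.6667°, lat 62.625°.
Extended square 6, 7: +6·0.00833333° lon, +7·0.00416667° lat → SW at lon -54.6167°, lat 62.6542°.
Cell spans 0.00833333° lon × 0.00416667° lat.
west -54.61667, east -54.60833.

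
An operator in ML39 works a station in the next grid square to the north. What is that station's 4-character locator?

MM30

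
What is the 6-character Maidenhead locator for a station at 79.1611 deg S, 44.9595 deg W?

GB70mu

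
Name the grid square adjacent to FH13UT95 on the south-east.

FH13vt04

Longitude extended square 9; +1 → 10, wraps to 0, carry into subsquare.
Longitude subsquare u = 20; +1 → 21 = v.
Latitude extended square 5; −1 → 4.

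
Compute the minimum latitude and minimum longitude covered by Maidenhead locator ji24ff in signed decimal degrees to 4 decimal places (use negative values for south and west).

-5.7917, 4.4167

Field J=9, I=8: +9·20° lon, +8·10° lat → SW at lon 0°, lat -10°.
Square 2, 4: +2·2° lon, +4·1° lat → SW at lon 4°, lat -6°.
Subsquare f=5, f=5: +5·0.0833333° lon, +5·0.0416667° lat → SW at lon 4.41667°, lat -5.79167°.
latitude -5.7917, longitude 4.4167.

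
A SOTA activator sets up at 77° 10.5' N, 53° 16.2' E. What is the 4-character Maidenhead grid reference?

LQ67

Offset from 180°W / 90°S: lon 233.27°, lat 167.18°.
Field (20°×10°, letters A–R): lon ⌊233.27/20⌋ = 11 → L; lat ⌊167.18/10⌋ = 16 → Q.
Square (2°×1°, digits 0–9): lon ⌊13.27/2⌋ = 6; lat ⌊7.18/1⌋ = 7.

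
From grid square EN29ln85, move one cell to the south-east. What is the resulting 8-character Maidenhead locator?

Longitude extended square 8; +1 → 9.
Latitude extended square 5; −1 → 4.

EN29ln94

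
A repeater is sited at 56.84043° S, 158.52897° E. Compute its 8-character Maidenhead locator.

QD93gd38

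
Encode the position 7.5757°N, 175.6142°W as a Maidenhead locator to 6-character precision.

AJ27en

Offset from 180°W / 90°S: lon 4.3858°, lat 97.5757°.
Field: lon ⌊4.3858/20⌋ = 0 → A; lat ⌊97.5757/10⌋ = 9 → J.
Square: lon ⌊4.3858/2⌋ = 2; lat ⌊7.5757/1⌋ = 7.
Subsquare: lon ⌊0.3858/0.0833333⌋ = 4 → e; lat ⌊0.5757/0.0416667⌋ = 13 → n.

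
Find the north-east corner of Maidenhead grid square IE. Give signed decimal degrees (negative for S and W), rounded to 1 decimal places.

-40.0, 0.0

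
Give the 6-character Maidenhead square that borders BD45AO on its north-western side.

BD35xp

Longitude subsquare a = 0; −1 → -1, wraps to 23 = x, carry into square.
Longitude square 4; −1 → 3.
Latitude subsquare o = 14; +1 → 15 = p.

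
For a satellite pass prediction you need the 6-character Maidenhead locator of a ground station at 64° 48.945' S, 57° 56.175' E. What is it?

LC85xe

Shift to the Maidenhead origin (180°W, 90°S): lon 237.9363, lat 25.1843.
Field: lon ⌊237.9363/20⌋ = 11 → L; lat ⌊25.1843/10⌋ = 2 → C.
Square: lon ⌊17.9363/2⌋ = 8; lat ⌊5.1843/1⌋ = 5.
Subsquare: lon ⌊1.9363/0.0833333⌋ = 23 → x; lat ⌊0.1843/0.0416667⌋ = 4 → e.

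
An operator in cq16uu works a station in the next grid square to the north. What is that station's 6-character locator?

Latitude subsquare u = 20; +1 → 21 = v.
The longitude characters are unchanged.

CQ16uv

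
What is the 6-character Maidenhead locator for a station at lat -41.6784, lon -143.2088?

BE88jh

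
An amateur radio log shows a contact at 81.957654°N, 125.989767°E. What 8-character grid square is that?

PR21xw89

Offset from 180°W / 90°S: lon 305.98977°, lat 171.95765°.
Field (20°×10°, letters A–R): 305.98977/20 → 15 → P, 171.95765/10 → 17 → R; chars PR.
Square (2°×1°, digits 0–9): 5.98977/2 → 2, 1.95765/1 → 1; chars 21.
Subsquare (5′×2.5′, letters a–x): 1.98977/0.0833333 → 23 → x, 0.95765/0.0416667 → 22 → w; chars xw.
Extended square (30″×15″, digits 0–9): 0.07310/0.00833333 → 8, 0.04099/0.00416667 → 9; chars 89.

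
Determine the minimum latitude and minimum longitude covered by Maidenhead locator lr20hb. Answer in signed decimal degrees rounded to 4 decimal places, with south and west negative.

80.0417, 44.5833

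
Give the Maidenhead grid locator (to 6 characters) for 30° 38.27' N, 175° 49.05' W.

Offset from 180°W / 90°S: lon 4.1825°, lat 120.6378°.
Field: 4.1825/20 → 0 → A, 120.6378/10 → 12 → M; chars AM.
Square: 4.1825/2 → 2, 0.6378/1 → 0; chars 20.
Subsquare: 0.1825/0.0833333 → 2 → c, 0.6378/0.0416667 → 15 → p; chars cp.

AM20cp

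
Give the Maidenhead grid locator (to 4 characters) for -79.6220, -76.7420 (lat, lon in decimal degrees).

FB10

Shift to the Maidenhead origin (180°W, 90°S): lon 103.26, lat 10.38.
Field (20°×10°, letters A–R): lon ⌊103.26/20⌋ = 5 → F; lat ⌊10.38/10⌋ = 1 → B.
Square (2°×1°, digits 0–9): lon ⌊3.26/2⌋ = 1; lat ⌊0.38/1⌋ = 0.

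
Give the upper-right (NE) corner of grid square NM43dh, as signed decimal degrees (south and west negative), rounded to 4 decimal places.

Field N=13, M=12: +13·20° lon, +12·10° lat → SW at lon 80°, lat 30°.
Square 4, 3: +4·2° lon, +3·1° lat → SW at lon 88°, lat 33°.
Subsquare d=3, h=7: +3·0.0833333° lon, +7·0.0416667° lat → SW at lon 88.25°, lat 33.2917°.
Cell spans 0.0833333° lon × 0.0416667° lat. NE corner is SW corner plus one full cell.
latitude 33.3333, longitude 88.3333.

33.3333, 88.3333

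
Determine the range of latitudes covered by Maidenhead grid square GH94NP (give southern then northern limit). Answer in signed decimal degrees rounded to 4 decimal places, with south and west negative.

-15.3750, -15.3333

Field G=6, H=7: +6·20° lon, +7·10° lat → SW at lon -60°, lat -20°.
Square 9, 4: +9·2° lon, +4·1° lat → SW at lon -42°, lat -16°.
Subsquare n=13, p=15: +13·0.0833333° lon, +15·0.0416667° lat → SW at lon -40.9167°, lat -15.375°.
Cell spans 0.0833333° lon × 0.0416667° lat.
south -15.3750, north -15.3333.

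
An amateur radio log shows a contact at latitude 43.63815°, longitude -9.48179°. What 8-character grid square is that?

IN53gp23

Offset from 180°W / 90°S: lon 170.51821°, lat 133.63815°.
Field: lon ⌊170.51821/20⌋ = 8 → I; lat ⌊133.63815/10⌋ = 13 → N.
Square: lon ⌊10.51821/2⌋ = 5; lat ⌊3.63815/1⌋ = 3.
Subsquare: lon ⌊0.51821/0.0833333⌋ = 6 → g; lat ⌊0.63815/0.0416667⌋ = 15 → p.
Extended square: lon ⌊0.01821/0.00833333⌋ = 2; lat ⌊0.01315/0.00416667⌋ = 3.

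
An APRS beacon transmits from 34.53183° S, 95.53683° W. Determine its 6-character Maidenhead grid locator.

EF25fl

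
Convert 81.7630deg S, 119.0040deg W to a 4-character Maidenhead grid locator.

DA08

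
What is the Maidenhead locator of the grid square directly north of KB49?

Latitude square 9; +1 → 10, wraps to 0, carry into field.
Latitude field B = 1; +1 → 2 = C.
The longitude characters are unchanged.

KC40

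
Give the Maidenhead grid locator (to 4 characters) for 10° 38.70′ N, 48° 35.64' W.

GK50

Offset from 180°W / 90°S: lon 131.41°, lat 100.64°.
Field (20°×10°, letters A–R): lon ⌊131.41/20⌋ = 6 → G; lat ⌊100.64/10⌋ = 10 → K.
Square (2°×1°, digits 0–9): lon ⌊11.41/2⌋ = 5; lat ⌊0.64/1⌋ = 0.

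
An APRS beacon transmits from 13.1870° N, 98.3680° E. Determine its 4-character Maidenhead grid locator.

NK93

Offset from 180°W / 90°S: lon 278.37°, lat 103.19°.
Field: lon ⌊278.37/20⌋ = 13 → N; lat ⌊103.19/10⌋ = 10 → K.
Square: lon ⌊18.37/2⌋ = 9; lat ⌊3.19/1⌋ = 3.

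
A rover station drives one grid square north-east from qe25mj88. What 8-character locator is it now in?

QE25mj99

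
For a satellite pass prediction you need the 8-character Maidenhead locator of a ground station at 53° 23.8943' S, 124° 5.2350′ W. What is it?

Shift to the Maidenhead origin (180°W, 90°S): lon 55.91275, lat 36.60176.
Field: 55.91275/20 → 2 → C, 36.60176/10 → 3 → D; chars CD.
Square: 15.91275/2 → 7, 6.60176/1 → 6; chars 76.
Subsquare: 1.91275/0.0833333 → 22 → w, 0.60176/0.0416667 → 14 → o; chars wo.
Extended square: 0.07942/0.00833333 → 9, 0.01843/0.00416667 → 4; chars 94.

CD76wo94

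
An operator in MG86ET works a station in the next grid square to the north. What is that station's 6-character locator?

MG86eu

Latitude subsquare t = 19; +1 → 20 = u.
The longitude characters are unchanged.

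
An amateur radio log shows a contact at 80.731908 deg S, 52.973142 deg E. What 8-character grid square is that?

LA69lg64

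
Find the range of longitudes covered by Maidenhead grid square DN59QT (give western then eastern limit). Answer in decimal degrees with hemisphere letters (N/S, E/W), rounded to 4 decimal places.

Field D=3, N=13: +3·20° lon, +13·10° lat → SW at lon -120°, lat 40°.
Square 5, 9: +5·2° lon, +9·1° lat → SW at lon -110°, lat 49°.
Subsquare q=16, t=19: +16·0.0833333° lon, +19·0.0416667° lat → SW at lon -108.667°, lat 49.7917°.
Cell spans 0.0833333° lon × 0.0416667° lat.
west 108.6667° W, east 108.5833° W.

108.6667° W, 108.5833° W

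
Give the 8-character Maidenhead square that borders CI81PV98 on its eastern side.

CI81qv08

Longitude extended square 9; +1 → 10, wraps to 0, carry into subsquare.
Longitude subsquare p = 15; +1 → 16 = q.
The latitude characters are unchanged.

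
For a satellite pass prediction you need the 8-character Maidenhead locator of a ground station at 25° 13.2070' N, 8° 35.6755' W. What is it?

IL55qf82

Shift to the Maidenhead origin (180°W, 90°S): lon 171.40541, lat 115.22012.
Field: 171.40541/20 → 8 → I, 115.22012/10 → 11 → L; chars IL.
Square: 11.40541/2 → 5, 5.22012/1 → 5; chars 55.
Subsquare: 1.40541/0.0833333 → 16 → q, 0.22012/0.0416667 → 5 → f; chars qf.
Extended square: 0.07207/0.00833333 → 8, 0.01178/0.00416667 → 2; chars 82.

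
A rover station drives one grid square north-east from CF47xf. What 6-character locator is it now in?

CF57ag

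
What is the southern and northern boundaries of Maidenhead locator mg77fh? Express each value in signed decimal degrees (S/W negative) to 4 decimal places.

-22.7083, -22.6667

Field M=12, G=6: +12·20° lon, +6·10° lat → SW at lon 60°, lat -30°.
Square 7, 7: +7·2° lon, +7·1° lat → SW at lon 74°, lat -23°.
Subsquare f=5, h=7: +5·0.0833333° lon, +7·0.0416667° lat → SW at lon 74.4167°, lat -22.7083°.
Cell spans 0.0833333° lon × 0.0416667° lat.
south -22.7083, north -22.6667.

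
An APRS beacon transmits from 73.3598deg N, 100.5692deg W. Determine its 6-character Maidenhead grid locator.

Offset from 180°W / 90°S: lon 79.4308°, lat 163.3598°.
Field: lon ⌊79.4308/20⌋ = 3 → D; lat ⌊163.3598/10⌋ = 16 → Q.
Square: lon ⌊19.4308/2⌋ = 9; lat ⌊3.3598/1⌋ = 3.
Subsquare: lon ⌊1.4308/0.0833333⌋ = 17 → r; lat ⌊0.3598/0.0416667⌋ = 8 → i.

DQ93ri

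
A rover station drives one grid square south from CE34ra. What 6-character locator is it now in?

CE33rx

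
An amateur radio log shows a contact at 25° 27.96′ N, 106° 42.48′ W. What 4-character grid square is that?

DL65

Shift to the Maidenhead origin (180°W, 90°S): lon 73.29, lat 115.47.
Field: lon ⌊73.29/20⌋ = 3 → D; lat ⌊115.47/10⌋ = 11 → L.
Square: lon ⌊13.29/2⌋ = 6; lat ⌊5.47/1⌋ = 5.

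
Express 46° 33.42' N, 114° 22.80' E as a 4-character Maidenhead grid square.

Shift to the Maidenhead origin (180°W, 90°S): lon 294.38, lat 136.56.
Field: lon ⌊294.38/20⌋ = 14 → O; lat ⌊136.56/10⌋ = 13 → N.
Square: lon ⌊14.38/2⌋ = 7; lat ⌊6.56/1⌋ = 6.

ON76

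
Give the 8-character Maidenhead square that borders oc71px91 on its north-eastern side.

OC71qx02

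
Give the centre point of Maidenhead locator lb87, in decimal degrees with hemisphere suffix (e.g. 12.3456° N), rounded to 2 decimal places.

72.50° S, 57.00° E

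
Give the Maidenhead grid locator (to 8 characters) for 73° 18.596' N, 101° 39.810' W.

DQ93eh04

Shift to the Maidenhead origin (180°W, 90°S): lon 78.33650, lat 163.30993.
Field: lon ⌊78.33650/20⌋ = 3 → D; lat ⌊163.30993/10⌋ = 16 → Q.
Square: lon ⌊18.33650/2⌋ = 9; lat ⌊3.30993/1⌋ = 3.
Subsquare: lon ⌊0.33650/0.0833333⌋ = 4 → e; lat ⌊0.30993/0.0416667⌋ = 7 → h.
Extended square: lon ⌊0.00317/0.00833333⌋ = 0; lat ⌊0.01827/0.00416667⌋ = 4.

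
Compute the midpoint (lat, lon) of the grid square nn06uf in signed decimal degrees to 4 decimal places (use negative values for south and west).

Field N=13, N=13: +13·20° lon, +13·10° lat → SW at lon 80°, lat 40°.
Square 0, 6: +0·2° lon, +6·1° lat → SW at lon 80°, lat 46°.
Subsquare u=20, f=5: +20·0.0833333° lon, +5·0.0416667° lat → SW at lon 81.6667°, lat 46.2083°.
Cell spans 0.0833333° lon × 0.0416667° lat. Centre is SW corner plus half of each.
latitude 46.2292, longitude 81.7083.

46.2292, 81.7083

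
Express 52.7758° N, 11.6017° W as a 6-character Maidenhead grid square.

IO42es

Add 180° to longitude and 90° to latitude: 168.3983, 142.7758.
Field: 168.3983/20 → 8 → I, 142.7758/10 → 14 → O; chars IO.
Square: 8.3983/2 → 4, 2.7758/1 → 2; chars 42.
Subsquare: 0.3983/0.0833333 → 4 → e, 0.7758/0.0416667 → 18 → s; chars es.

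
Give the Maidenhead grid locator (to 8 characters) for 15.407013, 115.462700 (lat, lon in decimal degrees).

Shift to the Maidenhead origin (180°W, 90°S): lon 295.46270, lat 105.40701.
Field: 295.46270/20 → 14 → O, 105.40701/10 → 10 → K; chars OK.
Square: 15.46270/2 → 7, 5.40701/1 → 5; chars 75.
Subsquare: 1.46270/0.0833333 → 17 → r, 0.40701/0.0416667 → 9 → j; chars rj.
Extended square: 0.04603/0.00833333 → 5, 0.03201/0.00416667 → 7; chars 57.

OK75rj57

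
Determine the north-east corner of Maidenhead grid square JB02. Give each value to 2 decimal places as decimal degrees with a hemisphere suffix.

77.00° S, 2.00° E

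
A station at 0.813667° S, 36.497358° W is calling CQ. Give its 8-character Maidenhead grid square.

HI19se04

Shift to the Maidenhead origin (180°W, 90°S): lon 143.50264, lat 89.18633.
Field: 143.50264/20 → 7 → H, 89.18633/10 → 8 → I; chars HI.
Square: 3.50264/2 → 1, 9.18633/1 → 9; chars 19.
Subsquare: 1.50264/0.0833333 → 18 → s, 0.18633/0.0416667 → 4 → e; chars se.
Extended square: 0.00264/0.00833333 → 0, 0.01967/0.00416667 → 4; chars 04.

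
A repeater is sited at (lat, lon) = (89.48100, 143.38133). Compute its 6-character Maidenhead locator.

Offset from 180°W / 90°S: lon 323.3813°, lat 179.4810°.
Field: lon ⌊323.3813/20⌋ = 16 → Q; lat ⌊179.4810/10⌋ = 17 → R.
Square: lon ⌊3.3813/2⌋ = 1; lat ⌊9.4810/1⌋ = 9.
Subsquare: lon ⌊1.3813/0.0833333⌋ = 16 → q; lat ⌊0.4810/0.0416667⌋ = 11 → l.

QR19ql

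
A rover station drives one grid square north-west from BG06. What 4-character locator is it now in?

Longitude square 0; −1 → -1, wraps to 9, carry into field.
Longitude field B = 1; −1 → 0 = A.
Latitude square 6; +1 → 7.

AG97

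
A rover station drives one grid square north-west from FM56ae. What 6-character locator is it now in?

FM46xf

Longitude subsquare a = 0; −1 → -1, wraps to 23 = x, carry into square.
Longitude square 5; −1 → 4.
Latitude subsquare e = 4; +1 → 5 = f.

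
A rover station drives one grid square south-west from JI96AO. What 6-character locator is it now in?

JI86xn

Longitude subsquare a = 0; −1 → -1, wraps to 23 = x, carry into square.
Longitude square 9; −1 → 8.
Latitude subsquare o = 14; −1 → 13 = n.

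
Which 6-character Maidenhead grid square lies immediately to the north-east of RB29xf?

RB39ag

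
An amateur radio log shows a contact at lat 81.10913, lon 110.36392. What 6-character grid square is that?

OR51ec

Offset from 180°W / 90°S: lon 290.3639°, lat 171.1091°.
Field (20°×10°, letters A–R): 290.3639/20 → 14 → O, 171.1091/10 → 17 → R; chars OR.
Square (2°×1°, digits 0–9): 10.3639/2 → 5, 1.1091/1 → 1; chars 51.
Subsquare (5′×2.5′, letters a–x): 0.3639/0.0833333 → 4 → e, 0.1091/0.0416667 → 2 → c; chars ec.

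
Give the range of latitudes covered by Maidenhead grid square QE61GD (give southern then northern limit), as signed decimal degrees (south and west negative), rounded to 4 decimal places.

-48.8750, -48.8333

Field Q=16, E=4: +16·20° lon, +4·10° lat → SW at lon 140°, lat -50°.
Square 6, 1: +6·2° lon, +1·1° lat → SW at lon 152°, lat -49°.
Subsquare g=6, d=3: +6·0.0833333° lon, +3·0.0416667° lat → SW at lon 152.5°, lat -48.875°.
Cell spans 0.0833333° lon × 0.0416667° lat.
south -48.8750, north -48.8333.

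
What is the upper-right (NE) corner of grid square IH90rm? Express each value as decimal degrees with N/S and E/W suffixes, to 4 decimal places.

Field I=8, H=7: +8·20° lon, +7·10° lat → SW at lon -20°, lat -20°.
Square 9, 0: +9·2° lon, +0·1° lat → SW at lon -2°, lat -20°.
Subsquare r=17, m=12: +17·0.0833333° lon, +12·0.0416667° lat → SW at lon -0.583333°, lat -19.5°.
Cell spans 0.0833333° lon × 0.0416667° lat. NE corner is SW corner plus one full cell.
latitude 19.4583° S, longitude 0.5000° W.

19.4583° S, 0.5000° W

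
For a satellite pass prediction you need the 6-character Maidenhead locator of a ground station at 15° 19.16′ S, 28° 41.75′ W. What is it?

HH54pq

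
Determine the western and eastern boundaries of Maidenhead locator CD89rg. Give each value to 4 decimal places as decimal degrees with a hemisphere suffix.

122.5833° W, 122.5000° W

Field C=2, D=3: +2·20° lon, +3·10° lat → SW at lon -140°, lat -60°.
Square 8, 9: +8·2° lon, +9·1° lat → SW at lon -124°, lat -51°.
Subsquare r=17, g=6: +17·0.0833333° lon, +6·0.0416667° lat → SW at lon -122.583°, lat -50.75°.
Cell spans 0.0833333° lon × 0.0416667° lat.
west 122.5833° W, east 122.5000° W.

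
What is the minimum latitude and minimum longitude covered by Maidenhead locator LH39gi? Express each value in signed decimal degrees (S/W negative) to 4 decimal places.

-10.6667, 46.5000

Field L=11, H=7: +11·20° lon, +7·10° lat → SW at lon 40°, lat -20°.
Square 3, 9: +3·2° lon, +9·1° lat → SW at lon 46°, lat -11°.
Subsquare g=6, i=8: +6·0.0833333° lon, +8·0.0416667° lat → SW at lon 46.5°, lat -10.6667°.
latitude -10.6667, longitude 46.5000.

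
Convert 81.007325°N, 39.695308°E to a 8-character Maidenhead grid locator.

KR91ua31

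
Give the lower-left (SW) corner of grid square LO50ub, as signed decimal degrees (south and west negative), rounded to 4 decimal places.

50.0417, 51.6667

Field L=11, O=14: +11·20° lon, +14·10° lat → SW at lon 40°, lat 50°.
Square 5, 0: +5·2° lon, +0·1° lat → SW at lon 50°, lat 50°.
Subsquare u=20, b=1: +20·0.0833333° lon, +1·0.0416667° lat → SW at lon 51.6667°, lat 50.0417°.
latitude 50.0417, longitude 51.6667.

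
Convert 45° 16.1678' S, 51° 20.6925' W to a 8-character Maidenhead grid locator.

GE44hr85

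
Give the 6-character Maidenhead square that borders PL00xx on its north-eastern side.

PL11aa

Longitude subsquare x = 23; +1 → 24, wraps to 0 = a, carry into square.
Longitude square 0; +1 → 1.
Latitude subsquare x = 23; +1 → 24, wraps to 0 = a, carry into square.
Latitude square 0; +1 → 1.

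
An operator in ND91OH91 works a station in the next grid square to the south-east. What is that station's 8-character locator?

ND91ph00

Longitude extended square 9; +1 → 10, wraps to 0, carry into subsquare.
Longitude subsquare o = 14; +1 → 15 = p.
Latitude extended square 1; −1 → 0.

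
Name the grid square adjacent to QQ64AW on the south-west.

Longitude subsquare a = 0; −1 → -1, wraps to 23 = x, carry into square.
Longitude square 6; −1 → 5.
Latitude subsquare w = 22; −1 → 21 = v.

QQ54xv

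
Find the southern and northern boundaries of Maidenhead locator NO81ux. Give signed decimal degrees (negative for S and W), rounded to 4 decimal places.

51.9583, 52.0000

Field N=13, O=14: +13·20° lon, +14·10° lat → SW at lon 80°, lat 50°.
Square 8, 1: +8·2° lon, +1·1° lat → SW at lon 96°, lat 51°.
Subsquare u=20, x=23: +20·0.0833333° lon, +23·0.0416667° lat → SW at lon 97.6667°, lat 51.9583°.
Cell spans 0.0833333° lon × 0.0416667° lat.
south 51.9583, north 52.0000.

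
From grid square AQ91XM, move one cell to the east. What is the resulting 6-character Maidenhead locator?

BQ01am

Longitude subsquare x = 23; +1 → 24, wraps to 0 = a, carry into square.
Longitude square 9; +1 → 10, wraps to 0, carry into field.
Longitude field A = 0; +1 → 1 = B.
The latitude characters are unchanged.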